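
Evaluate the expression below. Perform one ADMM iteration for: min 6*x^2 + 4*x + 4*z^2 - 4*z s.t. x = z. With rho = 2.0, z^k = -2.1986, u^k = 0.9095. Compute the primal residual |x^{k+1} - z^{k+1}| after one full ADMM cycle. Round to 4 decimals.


ADMM iteration with rho = 2.0, z^k = -2.1986, u^k = 0.9095
Step 1: x-update.
Minimize 6*x^2 + 4*x + (2.0/2)*(x + 2.1986 + 0.9095)^2
FOC: (2*6 + 2.0)*x = -4 + 2.0*(-2.1986 - 0.9095)
x^{k+1} = -0.7297
Step 2: z-update.
Minimize 4*z^2 - 4*z + (2.0/2)*(-0.7297 - z + 0.9095)^2
FOC: (2*4 + 2.0)*z = 4 + 2.0*(-0.7297 + 0.9095)
z^{k+1} = 0.436
Step 3: u-update.
u^{k+1} = 0.9095 - 0.7297 - 0.436 = -0.2562
Step 4: Primal residual = |-0.7297 - 0.436| = 1.1657


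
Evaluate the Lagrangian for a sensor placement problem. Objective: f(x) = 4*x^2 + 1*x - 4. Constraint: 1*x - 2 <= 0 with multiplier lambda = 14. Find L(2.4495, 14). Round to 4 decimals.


Step 1: Evaluate f(x).
f(2.4495) = 4*2.4495^2 + 1*2.4495 - 4 = 22.4497
Step 2: Evaluate g(x).
g(2.4495) = 1*2.4495 - 2 = 0.4495
Step 3: Compute Lagrangian.
L = 22.4497 + 14*0.4495 = 28.7427


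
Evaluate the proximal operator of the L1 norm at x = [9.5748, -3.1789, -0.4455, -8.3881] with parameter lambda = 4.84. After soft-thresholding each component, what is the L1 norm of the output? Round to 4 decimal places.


Soft-thresholding with lambda = 4.84:
prox(9.5748) = sign(9.5748)*max(|9.5748| - 4.84, 0) = 4.7348
prox(-3.1789) = sign(-3.1789)*max(|-3.1789| - 4.84, 0) = 0.0
prox(-0.4455) = sign(-0.4455)*max(|-0.4455| - 4.84, 0) = 0.0
prox(-8.3881) = sign(-8.3881)*max(|-8.3881| - 4.84, 0) = -3.5481
prox(x) = [4.7348, 0.0, 0.0, -3.5481]
||prox(x)||_1 = 4.7348 + 0.0 + 0.0 + 3.5481 = 8.2829


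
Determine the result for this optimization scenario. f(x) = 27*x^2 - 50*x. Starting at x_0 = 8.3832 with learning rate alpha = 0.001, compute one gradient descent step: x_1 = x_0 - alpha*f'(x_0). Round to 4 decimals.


We compute the gradient at x_0 and apply the update.
f'(x) = 54*x - 50
f'(8.3832) = 54*8.3832 - 50 = 402.6928
x_1 = 8.3832 - 0.001*402.6928 = 7.9805


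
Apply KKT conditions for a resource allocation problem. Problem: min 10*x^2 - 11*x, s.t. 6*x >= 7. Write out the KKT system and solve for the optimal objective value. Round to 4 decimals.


Step 1: Try lambda = 0 (constraint inactive).
x_unc = 11/(2*10) = 0.55
Check: 6*0.55 = 3.3 < 7 -- violated!
Step 2: Constraint must be active: 6*x = 7
x* = 7/6 = 1.1667 (rounded; the exact value 7/6 is used below)
lambda = (2*10*(7/6) - 11)/6 = 2.0556
Step 3: Compute optimal value.
f(x*) = 10*(7/6)^2 - 11*(7/6) = 0.7778


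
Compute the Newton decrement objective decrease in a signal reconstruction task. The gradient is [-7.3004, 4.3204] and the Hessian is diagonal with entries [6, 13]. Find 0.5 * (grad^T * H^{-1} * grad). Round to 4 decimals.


Step 1: H is diagonal, so H^(-1) * g = [-1.2167, 0.3323].
Step 2: g^T H^(-1) g = sum_i g_i^2 / H_ii
  = (-7.3004)^2/6 + (4.3204)^2/13
  = 8.8826 + 1.4358 = 10.3185
Step 3: Objective decrease = 0.5 * g^T H^(-1) g = 5.1592


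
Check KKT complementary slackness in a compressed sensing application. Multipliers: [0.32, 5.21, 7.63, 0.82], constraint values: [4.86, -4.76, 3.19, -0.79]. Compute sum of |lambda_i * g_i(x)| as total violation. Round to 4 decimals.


KKT complementary slackness check:
lambda_1 * g_1 = 0.32 * 4.86 = 1.5552
lambda_2 * g_2 = 5.21 * -4.76 = -24.7996
lambda_3 * g_3 = 7.63 * 3.19 = 24.3397
lambda_4 * g_4 = 0.82 * -0.79 = -0.6478
Total violation = 1.5552 + 24.7996 + 24.3397 + 0.6478 = 51.3423


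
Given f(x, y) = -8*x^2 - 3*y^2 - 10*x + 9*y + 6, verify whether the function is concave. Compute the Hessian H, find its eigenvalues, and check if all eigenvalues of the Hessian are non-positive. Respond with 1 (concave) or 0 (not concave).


The Hessian of f(x,y) = -8*x^2 - 3*y^2 - 10*x + 9*y + 6 is:
H = [[-16, 0], [0, -6]]
Trace = -16 - 6 = -22
Determinant = -16*-6 - (0)^2 = 96
Discriminant = (-22)^2 - 4*96 = 100.0
Eigenvalues: lambda_1 = -16.0, lambda_2 = -6.0
The function is concave.

1


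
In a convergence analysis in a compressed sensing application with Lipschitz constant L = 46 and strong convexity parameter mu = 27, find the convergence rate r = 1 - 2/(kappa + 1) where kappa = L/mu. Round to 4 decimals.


Step 1: Compute the condition number.
kappa = L/mu = 46/27 = 1.7037
Step 2: Compute the convergence rate.
r = 1 - 2/(kappa + 1) = 1 - 2*mu/(L + mu) = (L - mu)/(L + mu) = 19/73 = 0.2603


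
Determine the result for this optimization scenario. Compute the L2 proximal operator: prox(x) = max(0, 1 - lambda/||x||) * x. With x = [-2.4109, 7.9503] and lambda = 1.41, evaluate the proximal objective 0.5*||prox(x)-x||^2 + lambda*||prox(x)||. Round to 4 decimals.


Step 1: Compute ||x||.
||x|| = 8.3078
Step 2: Compute scaling factor.
scale = max(0, 1 - 1.41/8.3078) = 0.8303
Step 3: prox(x) = [-2.0017, 6.601]
||prox(x)|| = 6.8978
Step 4: Proximal objective.
0.5*||prox-x||^2 = 0.9941
lambda*||prox|| = 9.7259
Total = 10.72


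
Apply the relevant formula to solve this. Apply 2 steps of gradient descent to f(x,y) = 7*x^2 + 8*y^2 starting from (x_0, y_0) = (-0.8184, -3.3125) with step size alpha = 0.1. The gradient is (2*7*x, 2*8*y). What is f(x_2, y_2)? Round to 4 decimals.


Gradient descent on f(x,y) = 7*x^2 + 8*y^2.
Starting point: (-0.8184, -3.3125), alpha = 0.1
Step 1: grad_x = 2*7*-0.8184 = -11.4576, grad_y = 2*8*-3.3125 = -53.0
  x_1 = -0.8184 - 0.1*-11.4576 = 0.3274
  y_1 = -3.3125 - 0.1*-53.0 = 1.9875
Step 2: grad_x = 2*7*0.3274 = 4.583, grad_y = 2*8*1.9875 = 31.8
  x_2 = 0.3274 - 0.1*4.583 = -0.1309
  y_2 = 1.9875 - 0.1*31.8 = -1.1925
f(-0.1309, -1.1925) = 7*(-0.1309)^2 + 8*(-1.1925)^2 = 11.4965


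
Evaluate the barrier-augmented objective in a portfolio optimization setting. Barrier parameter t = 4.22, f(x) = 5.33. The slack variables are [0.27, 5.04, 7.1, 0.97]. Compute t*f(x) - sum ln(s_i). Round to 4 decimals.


Step 1: Compute log-barrier.
ln values: [-1.3093, 1.6174, 1.9601, -0.0305]
phi = -(-1.3093 + 1.6174 + 1.9601 - 0.0305) = -2.2377
Step 2: Compute augmented objective.
t*f(x) = 4.22*5.33 = 22.4926
Total = 22.4926 - 2.2377 = 20.2549


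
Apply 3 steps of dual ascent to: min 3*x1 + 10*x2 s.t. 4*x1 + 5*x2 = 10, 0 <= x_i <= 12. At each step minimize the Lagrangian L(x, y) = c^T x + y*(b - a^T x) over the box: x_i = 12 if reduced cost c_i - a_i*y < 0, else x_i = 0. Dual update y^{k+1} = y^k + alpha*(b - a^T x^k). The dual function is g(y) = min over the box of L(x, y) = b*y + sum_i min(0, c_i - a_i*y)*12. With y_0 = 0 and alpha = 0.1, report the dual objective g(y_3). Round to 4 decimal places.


Dual ascent for LP: min 3*x1 + 10*x2, 4*x1 + 5*x2 = 10, 0 <= x_i <= 12
Step 1: y^k = 0.0, reduced costs: (3.0, 10.0)
  x^k = (0.0, 0.0), subgradient = b - a^T x = 10.0
  y^{k+1} = 0.0 + 0.1*10.0 = 1.0
Step 2: y^k = 1.0, reduced costs: (-1.0, 5.0)
  x^k = (12.0, 0.0), subgradient = b - a^T x = -38.0
  y^{k+1} = 1.0 + 0.1*-38.0 = -2.8
Step 3: y^k = -2.8, reduced costs: (14.2, 24.0)
  x^k = (0.0, 0.0), subgradient = b - a^T x = 10.0
  y^{k+1} = -2.8 + 0.1*10.0 = -1.8
Dual objective at y_3 = -1.8: reduced costs (10.2, 19.0), box minimizer x = (0.0, 0.0)
g(y_3) = b*y + (c1 - a1*y)*x1 + (c2 - a2*y)*x2 = 10*(-1.8) + 10.2*0.0 + 19.0*0.0 = -18.0 + 0.0 + 0.0 = -18.0


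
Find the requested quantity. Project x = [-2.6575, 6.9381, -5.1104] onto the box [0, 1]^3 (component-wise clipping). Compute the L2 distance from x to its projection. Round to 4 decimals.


Project each component onto [0, 1].
clip(-2.6575) = 0.0, clip(6.9381) = 1.0, clip(-5.1104) = 0.0
Projection = [0.0, 1.0, 0.0]
Squared diffs: [7.0623, 35.261, 26.1162]
Distance = sqrt(68.4395) = 8.2728


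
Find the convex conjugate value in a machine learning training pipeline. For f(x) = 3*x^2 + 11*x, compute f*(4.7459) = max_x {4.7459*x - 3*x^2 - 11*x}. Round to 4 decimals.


f*(y) = sup_x {y*x - a*x^2 - b*x} = sup_x {(y-b)*x - a*x^2}
FOC: (y - b) - 2a*x = 0 => x* = (y - b)/(2a)
x* = (4.7459 - 11)/(2*3) = -1.0424
f*(4.7459) = (y-b)^2/(4a) = (4.7459 - 11)^2/(4*3)
= 39.1138/12 = 3.2595


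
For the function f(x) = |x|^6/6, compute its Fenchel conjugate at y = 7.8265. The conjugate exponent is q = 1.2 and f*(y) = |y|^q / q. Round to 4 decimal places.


The conjugate exponent q satisfies 1/p + 1/q = 1.
p = 6, so q = 6/(6 - 1) = 1.2
|y|^q = 7.8265^1.2 = 11.8108
f*(7.8265) = 11.8108 / 1.2 = 9.8424


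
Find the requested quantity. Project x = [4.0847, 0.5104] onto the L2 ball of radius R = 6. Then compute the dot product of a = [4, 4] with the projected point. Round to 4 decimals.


Step 1: Compute ||x|| (intermediates to 6 decimals).
||x|| = sqrt(4.0847^2 + 0.5104^2) = 4.116465
Step 2: Project.
Since ||x|| <= R, proj = x (no scaling needed).
proj(x) = [4.0847, 0.5104]
Step 3: Dot product.
a^T * proj(x) = 4*4.0847 + 4*0.5104 = 18.3804


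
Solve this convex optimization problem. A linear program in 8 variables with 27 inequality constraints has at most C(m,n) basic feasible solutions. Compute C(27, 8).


Each vertex corresponds to some choice of n active constraints out of m, so the number of vertices is at most C(m, n) = m! / (n!(m-n)!).
m = 27, n = 8
Numerator: 27 * 26 * 25 * 24 * 23 * 22 * 21 * 20
Denominator: 8! = 40320
C(27, 8) = 2220075


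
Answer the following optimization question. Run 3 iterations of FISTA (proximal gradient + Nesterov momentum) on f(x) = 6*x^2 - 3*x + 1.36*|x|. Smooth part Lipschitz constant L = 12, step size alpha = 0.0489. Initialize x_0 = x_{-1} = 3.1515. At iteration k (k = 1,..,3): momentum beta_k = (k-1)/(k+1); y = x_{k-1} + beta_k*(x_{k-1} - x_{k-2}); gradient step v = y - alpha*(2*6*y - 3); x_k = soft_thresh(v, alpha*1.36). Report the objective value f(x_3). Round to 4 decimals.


FISTA on f(x) = 6*x^2 - 3*x + 1.36*|x|
L = 12, alpha = 0.0489
Iteration 1: beta = 0.0, y = 3.1515 + 0.0*(3.1515 - 3.1515) = 3.1515
  grad(y) = 34.818, v = y - alpha*grad = 1.4489
  prox(v) = soft_thresh(1.4489, 0.0665) = 1.3824
Iteration 2: beta = 0.3333, y = 1.3824 + 0.3333*(1.3824 - 3.1515) = 0.7927
  grad(y) = 6.5123, v = y - alpha*grad = 0.4742
  prox(v) = soft_thresh(0.4742, 0.0665) = 0.4077
Iteration 3: beta = 0.5, y = 0.4077 + 0.5*(0.4077 - 1.3824) = -0.0796
  grad(y) = -3.9551, v = y - alpha*grad = 0.1138
  prox(v) = soft_thresh(0.1138, 0.0665) = 0.0473
f(x_3) = 6*0.0473^2 - 3*0.0473 + 1.36*|0.0473| = -0.0642


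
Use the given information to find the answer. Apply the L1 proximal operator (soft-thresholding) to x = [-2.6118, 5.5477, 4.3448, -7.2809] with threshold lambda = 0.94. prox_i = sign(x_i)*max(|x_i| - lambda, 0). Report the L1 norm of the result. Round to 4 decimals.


Soft-thresholding with lambda = 0.94:
prox(-2.6118) = sign(-2.6118)*max(|-2.6118| - 0.94, 0) = -1.6718
prox(5.5477) = sign(5.5477)*max(|5.5477| - 0.94, 0) = 4.6077
prox(4.3448) = sign(4.3448)*max(|4.3448| - 0.94, 0) = 3.4048
prox(-7.2809) = sign(-7.2809)*max(|-7.2809| - 0.94, 0) = -6.3409
prox(x) = [-1.6718, 4.6077, 3.4048, -6.3409]
||prox(x)||_1 = 1.6718 + 4.6077 + 3.4048 + 6.3409 = 16.0252


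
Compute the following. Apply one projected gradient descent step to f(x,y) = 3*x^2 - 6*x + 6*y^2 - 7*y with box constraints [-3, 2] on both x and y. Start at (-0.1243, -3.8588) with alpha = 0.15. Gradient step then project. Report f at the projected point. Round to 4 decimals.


Step 1: Compute gradient at (-0.1243, -3.8588).
grad_x = 2*3*-0.1243 - 6 = -6.7458
grad_y = 2*6*-3.8588 - 7 = -53.3056
Step 2: Gradient step.
x_raw = -0.1243 - 0.15*-6.7458 = 0.8876
y_raw = -3.8588 - 0.15*-53.3056 = 4.137
Step 3: Project onto [-3, 2].
x_proj = clip(0.8876) = 0.8876
y_proj = clip(4.137) = 2.0
Step 4: Evaluate f.
f(0.8876, 2.0) = 7.0379


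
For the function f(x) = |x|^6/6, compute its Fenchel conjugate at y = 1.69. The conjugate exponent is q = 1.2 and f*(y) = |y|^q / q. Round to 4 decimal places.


The conjugate exponent q satisfies 1/p + 1/q = 1.
p = 6, so q = 6/(6 - 1) = 1.2
|y|^q = 1.69^1.2 = 1.877
f*(1.69) = 1.877 / 1.2 = 1.5642


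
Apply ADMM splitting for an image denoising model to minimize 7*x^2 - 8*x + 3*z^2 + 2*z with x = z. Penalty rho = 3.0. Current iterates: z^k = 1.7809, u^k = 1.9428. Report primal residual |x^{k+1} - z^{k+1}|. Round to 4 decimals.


ADMM iteration with rho = 3.0, z^k = 1.7809, u^k = 1.9428
Step 1: x-update.
Minimize 7*x^2 - 8*x + (3.0/2)*(x - 1.7809 + 1.9428)^2
FOC: (2*7 + 3.0)*x = 8 + 3.0*(1.7809 - 1.9428)
x^{k+1} = 0.442
Step 2: z-update.
Minimize 3*z^2 + 2*z + (3.0/2)*(0.442 - z + 1.9428)^2
FOC: (2*3 + 3.0)*z = -2 + 3.0*(0.442 + 1.9428)
z^{k+1} = 0.5727
Step 3: u-update.
u^{k+1} = 1.9428 + 0.442 - 0.5727 = 1.8121
Step 4: Primal residual = |0.442 - 0.5727| = 0.1307


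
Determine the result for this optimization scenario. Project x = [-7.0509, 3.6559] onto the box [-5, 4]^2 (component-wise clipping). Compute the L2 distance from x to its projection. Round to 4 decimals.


Project each component onto [-5, 4].
clip(-7.0509) = -5.0, clip(3.6559) = 3.6559
Projection = [-5.0, 3.6559]
Squared diffs: [4.2062, 0.0]
Distance = sqrt(4.2062) = 2.0509


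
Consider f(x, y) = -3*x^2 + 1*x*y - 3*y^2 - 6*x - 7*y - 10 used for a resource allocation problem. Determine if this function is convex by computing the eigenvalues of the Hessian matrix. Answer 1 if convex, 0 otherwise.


The Hessian of f(x,y) = -3*x^2 + 1*x*y - 3*y^2 - 6*x - 7*y - 10 is:
H = [[-6, 1], [1, -6]]
Trace = -6 - 6 = -12
Determinant = -6*-6 - (1)^2 = 35
Discriminant = (-12)^2 - 4*35 = 4.0
Eigenvalues: lambda_1 = -7.0, lambda_2 = -5.0
The function is not convex.

0


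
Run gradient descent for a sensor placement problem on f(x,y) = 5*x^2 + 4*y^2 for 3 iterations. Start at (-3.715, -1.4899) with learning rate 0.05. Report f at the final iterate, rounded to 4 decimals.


Gradient descent on f(x,y) = 5*x^2 + 4*y^2.
Starting point: (-3.715, -1.4899), alpha = 0.05
Step 1: grad_x = 2*5*-3.715 = -37.15, grad_y = 2*4*-1.4899 = -11.9192
  x_1 = -3.715 - 0.05*-37.15 = -1.8575
  y_1 = -1.4899 - 0.05*-11.9192 = -0.8939
Step 2: grad_x = 2*5*-1.8575 = -18.575, grad_y = 2*4*-0.8939 = -7.1515
  x_2 = -1.8575 - 0.05*-18.575 = -0.9288
  y_2 = -0.8939 - 0.05*-7.1515 = -0.5364
Step 3: grad_x = 2*5*-0.9288 = -9.2875, grad_y = 2*4*-0.5364 = -4.2909
  x_3 = -0.9288 - 0.05*-9.2875 = -0.4644
  y_3 = -0.5364 - 0.05*-4.2909 = -0.3218
f(-0.4644, -0.3218) = 5*(-0.4644)^2 + 4*(-0.3218)^2 = 1.4925


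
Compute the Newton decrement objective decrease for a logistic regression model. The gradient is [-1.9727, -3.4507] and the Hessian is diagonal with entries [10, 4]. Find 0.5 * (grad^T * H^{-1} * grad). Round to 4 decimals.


Step 1: H is diagonal, so H^(-1) * g = [-0.1973, -0.8627].
Step 2: g^T H^(-1) g = sum_i g_i^2 / H_ii
  = (-1.9727)^2/10 + (-3.4507)^2/4
  = 0.3892 + 2.9768 = 3.366
Step 3: Objective decrease = 0.5 * g^T H^(-1) g = 1.683


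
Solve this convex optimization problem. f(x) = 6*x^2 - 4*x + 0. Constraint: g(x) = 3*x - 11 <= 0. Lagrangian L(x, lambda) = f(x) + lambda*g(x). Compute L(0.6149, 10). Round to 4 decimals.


Step 1: Evaluate f(x).
f(0.6149) = 6*0.6149^2 - 4*0.6149 + 0 = -0.191
Step 2: Evaluate g(x).
g(0.6149) = 3*0.6149 - 11 = -9.1553
Step 3: Compute Lagrangian.
L = -0.191 + 10*-9.1553 = -91.744


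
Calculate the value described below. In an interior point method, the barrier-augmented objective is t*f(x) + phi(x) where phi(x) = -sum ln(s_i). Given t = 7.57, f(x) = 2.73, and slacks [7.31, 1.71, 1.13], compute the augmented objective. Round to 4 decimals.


Step 1: Compute log-barrier.
ln values: [1.9892, 0.5365, 0.1222]
phi = -(1.9892 + 0.5365 + 0.1222) = -2.648
Step 2: Compute augmented objective.
t*f(x) = 7.57*2.73 = 20.6661
Total = 20.6661 - 2.648 = 18.0181


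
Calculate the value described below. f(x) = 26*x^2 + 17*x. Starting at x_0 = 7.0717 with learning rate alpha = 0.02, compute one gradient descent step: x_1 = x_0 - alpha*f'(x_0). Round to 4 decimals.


We compute the gradient at x_0 and apply the update.
f'(x) = 52*x + 17
f'(7.0717) = 52*7.0717 + 17 = 384.7284
x_1 = 7.0717 - 0.02*384.7284 = -0.6229


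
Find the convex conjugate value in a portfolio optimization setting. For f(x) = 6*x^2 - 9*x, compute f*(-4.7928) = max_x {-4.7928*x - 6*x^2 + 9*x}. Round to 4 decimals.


f*(y) = sup_x {y*x - a*x^2 - b*x} = sup_x {(y-b)*x - a*x^2}
FOC: (y - b) - 2a*x = 0 => x* = (y - b)/(2a)
x* = (-4.7928 + 9)/(2*6) = 0.3506
f*(-4.7928) = (y-b)^2/(4a) = (-4.7928 + 9)^2/(4*6)
= 17.7005/24 = 0.7375


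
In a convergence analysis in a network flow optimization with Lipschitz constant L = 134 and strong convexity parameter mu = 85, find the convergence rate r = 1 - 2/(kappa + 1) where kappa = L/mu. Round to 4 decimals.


Step 1: Compute the condition number.
kappa = L/mu = 134/85 = 1.5765
Step 2: Compute the convergence rate.
r = 1 - 2/(kappa + 1) = 1 - 2*mu/(L + mu) = (L - mu)/(L + mu) = 49/219 = 0.2237


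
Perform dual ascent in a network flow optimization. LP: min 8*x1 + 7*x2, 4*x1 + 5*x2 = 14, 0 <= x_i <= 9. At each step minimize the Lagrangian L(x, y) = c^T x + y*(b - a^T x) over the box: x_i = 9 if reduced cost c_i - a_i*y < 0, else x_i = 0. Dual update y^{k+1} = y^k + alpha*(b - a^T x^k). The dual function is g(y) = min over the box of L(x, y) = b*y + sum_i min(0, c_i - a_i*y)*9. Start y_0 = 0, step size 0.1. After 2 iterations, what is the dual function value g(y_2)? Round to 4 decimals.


Dual ascent for LP: min 8*x1 + 7*x2, 4*x1 + 5*x2 = 14, 0 <= x_i <= 9
Step 1: y^k = 0.0, reduced costs: (8.0, 7.0)
  x^k = (0.0, 0.0), subgradient = b - a^T x = 14.0
  y^{k+1} = 0.0 + 0.1*14.0 = 1.4
Step 2: y^k = 1.4, reduced costs: (2.4, 0.0)
  x^k = (0.0, 0.0), subgradient = b - a^T x = 14.0
  y^{k+1} = 1.4 + 0.1*14.0 = 2.8
Dual objective at y_2 = 2.8: reduced costs (-3.2, -7.0), box minimizer x = (9.0, 9.0)
g(y_2) = b*y + (c1 - a1*y)*x1 + (c2 - a2*y)*x2 = 14*2.8 + (-3.2)*9.0 + (-7.0)*9.0 = 39.2 - 28.8 - 63.0 = -52.6


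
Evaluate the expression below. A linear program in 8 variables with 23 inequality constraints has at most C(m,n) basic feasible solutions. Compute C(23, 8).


Each vertex corresponds to some choice of n active constraints out of m, so the number of vertices is at most C(m, n) = m! / (n!(m-n)!).
m = 23, n = 8
Numerator: 23 * 22 * 21 * 20 * 19 * 18 * 17 * 16
Denominator: 8! = 40320
C(23, 8) = 490314


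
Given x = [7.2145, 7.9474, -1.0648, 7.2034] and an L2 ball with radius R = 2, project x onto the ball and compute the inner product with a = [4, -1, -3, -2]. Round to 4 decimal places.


Step 1: Compute ||x|| (intermediates to 6 decimals).
||x|| = sqrt(7.2145^2 + 7.9474^2 + (-1.0648)^2 + 7.2034^2) = 12.970464
Step 2: Project.
Since ||x|| > R, scale = R/||x|| = 2/12.970464 = 0.154196, proj(x) = scale * x
proj(x) = [1.112447, 1.225457, -0.164188, 1.110735]
Step 3: Dot product.
a^T * proj(x) = 4*1.112447 - 1*1.225457 - 3*(-0.164188) - 2*1.110735 = 1.4954


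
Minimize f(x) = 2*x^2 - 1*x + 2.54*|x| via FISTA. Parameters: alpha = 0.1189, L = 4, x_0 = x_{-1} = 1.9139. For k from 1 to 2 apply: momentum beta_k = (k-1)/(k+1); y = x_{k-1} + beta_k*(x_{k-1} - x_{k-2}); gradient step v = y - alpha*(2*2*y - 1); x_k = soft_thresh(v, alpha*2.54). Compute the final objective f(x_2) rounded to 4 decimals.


FISTA on f(x) = 2*x^2 - 1*x + 2.54*|x|
L = 4, alpha = 0.1189
Iteration 1: beta = 0.0, y = 1.9139 + 0.0*(1.9139 - 1.9139) = 1.9139
  grad(y) = 6.6556, v = y - alpha*grad = 1.1225
  prox(v) = soft_thresh(1.1225, 0.302) = 0.8205
Iteration 2: beta = 0.3333, y = 0.8205 + 0.3333*(0.8205 - 1.9139) = 0.4561
  grad(y) = 0.8244, v = y - alpha*grad = 0.3581
  prox(v) = soft_thresh(0.3581, 0.302) = 0.0561
f(x_2) = 2*0.0561^2 - 1*0.0561 + 2.54*|0.0561| = 0.0926


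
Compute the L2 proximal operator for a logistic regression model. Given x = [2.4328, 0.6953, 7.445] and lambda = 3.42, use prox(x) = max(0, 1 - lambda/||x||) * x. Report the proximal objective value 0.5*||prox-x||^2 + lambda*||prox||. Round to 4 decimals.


Step 1: Compute ||x||.
||x|| = 7.8632
Step 2: Compute scaling factor.
scale = max(0, 1 - 3.42/7.8632) = 0.5651
Step 3: prox(x) = [1.3747, 0.3929, 4.2069]
||prox(x)|| = 4.4432
Step 4: Proximal objective.
0.5*||prox-x||^2 = 5.8482
lambda*||prox|| = 15.1957
Total = 21.044


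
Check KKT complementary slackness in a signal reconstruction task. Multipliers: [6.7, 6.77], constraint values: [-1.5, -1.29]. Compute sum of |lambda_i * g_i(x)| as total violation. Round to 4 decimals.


KKT complementary slackness check:
lambda_1 * g_1 = 6.7 * -1.5 = -10.05
lambda_2 * g_2 = 6.77 * -1.29 = -8.7333
Total violation = 10.05 + 8.7333 = 18.7833


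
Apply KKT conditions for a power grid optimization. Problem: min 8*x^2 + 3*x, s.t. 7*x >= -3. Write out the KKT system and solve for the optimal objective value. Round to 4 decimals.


Step 1: Try lambda = 0 (constraint inactive).
Stationarity: 2*8*x + 3 = 0
x* = -3/(2*8) = -0.1875
Check constraint: 7*-0.1875 = -1.3125 >= -3 -- satisfied.
Step 2: Compute optimal value.
f(x*) = 8*(-0.1875)^2 + 3*(-0.1875) = -0.2813


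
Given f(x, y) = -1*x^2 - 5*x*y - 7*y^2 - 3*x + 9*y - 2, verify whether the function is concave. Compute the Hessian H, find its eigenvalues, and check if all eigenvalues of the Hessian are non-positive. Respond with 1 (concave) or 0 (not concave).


The Hessian of f(x,y) = -1*x^2 - 5*x*y - 7*y^2 - 3*x + 9*y - 2 is:
H = [[-2, -5], [-5, -14]]
Trace = -2 - 14 = -16
Determinant = -2*-14 - (-5)^2 = 3
Discriminant = (-16)^2 - 4*3 = 244.0
Eigenvalues: lambda_1 = -15.8102, lambda_2 = -0.1898
The function is concave.

1


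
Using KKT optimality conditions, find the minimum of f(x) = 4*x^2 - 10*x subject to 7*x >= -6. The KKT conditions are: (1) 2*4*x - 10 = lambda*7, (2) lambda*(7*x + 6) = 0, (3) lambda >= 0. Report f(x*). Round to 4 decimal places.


Step 1: Try lambda = 0 (constraint inactive).
Stationarity: 2*4*x - 10 = 0
x* = 10/(2*4) = 1.25
Check constraint: 7*1.25 = 8.75 >= -6 -- satisfied.
Step 2: Compute optimal value.
f(x*) = 4*1.25^2 - 10*1.25 = -6.25


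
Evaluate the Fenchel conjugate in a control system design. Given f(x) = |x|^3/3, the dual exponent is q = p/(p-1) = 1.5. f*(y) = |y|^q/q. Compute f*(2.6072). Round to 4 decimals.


The conjugate exponent q satisfies 1/p + 1/q = 1.
p = 3, so q = 3/(3 - 1) = 1.5
|y|^q = 2.6072^1.5 = 4.2098
f*(2.6072) = 4.2098 / 1.5 = 2.8065


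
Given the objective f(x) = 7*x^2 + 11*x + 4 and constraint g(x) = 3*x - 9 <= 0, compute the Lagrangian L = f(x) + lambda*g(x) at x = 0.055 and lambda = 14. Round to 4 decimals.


Step 1: Evaluate f(x).
f(0.055) = 7*0.055^2 + 11*0.055 + 4 = 4.6262
Step 2: Evaluate g(x).
g(0.055) = 3*0.055 - 9 = -8.835
Step 3: Compute Lagrangian.
L = 4.6262 + 14*-8.835 = -119.0638


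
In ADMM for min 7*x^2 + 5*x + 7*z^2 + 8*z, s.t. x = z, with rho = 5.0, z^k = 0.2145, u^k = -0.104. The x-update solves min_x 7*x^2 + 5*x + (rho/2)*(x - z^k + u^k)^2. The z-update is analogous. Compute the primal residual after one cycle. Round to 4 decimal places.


ADMM iteration with rho = 5.0, z^k = 0.2145, u^k = -0.104
Step 1: x-update.
Minimize 7*x^2 + 5*x + (5.0/2)*(x - 0.2145 - 0.104)^2
FOC: (2*7 + 5.0)*x = -5 + 5.0*(0.2145 + 0.104)
x^{k+1} = -0.1793
Step 2: z-update.
Minimize 7*z^2 + 8*z + (5.0/2)*(-0.1793 - z - 0.104)^2
FOC: (2*7 + 5.0)*z = -8 + 5.0*(-0.1793 - 0.104)
z^{k+1} = -0.4956
Step 3: u-update.
u^{k+1} = -0.104 - 0.1793 + 0.4956 = 0.2123
Step 4: Primal residual = |-0.1793 + 0.4956| = 0.3163


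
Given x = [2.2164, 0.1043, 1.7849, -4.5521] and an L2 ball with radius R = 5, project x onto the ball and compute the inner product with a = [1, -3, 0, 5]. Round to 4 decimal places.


Step 1: Compute ||x|| (intermediates to 6 decimals).
||x|| = sqrt(2.2164^2 + 0.1043^2 + 1.7849^2 + (-4.5521)^2) = 5.369431
Step 2: Project.
Since ||x|| > R, scale = R/||x|| = 5/5.369431 = 0.931197, proj(x) = scale * x
proj(x) = [2.063905, 0.097124, 1.662094, -4.238902]
Step 3: Dot product.
a^T * proj(x) = 1*2.063905 - 3*0.097124 + 0*1.662094 + 5*(-4.238902) = -19.422


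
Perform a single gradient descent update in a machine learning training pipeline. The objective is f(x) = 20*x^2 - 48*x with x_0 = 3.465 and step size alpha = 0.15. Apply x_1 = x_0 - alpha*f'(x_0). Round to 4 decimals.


We compute the gradient at x_0 and apply the update.
f'(x) = 40*x - 48
f'(3.465) = 40*3.465 - 48 = 90.6
x_1 = 3.465 - 0.15*90.6 = -10.125


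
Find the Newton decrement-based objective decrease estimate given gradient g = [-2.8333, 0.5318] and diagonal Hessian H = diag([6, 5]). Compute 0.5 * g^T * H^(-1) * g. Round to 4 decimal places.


Step 1: H is diagonal, so H^(-1) * g = [-0.4722, 0.1064].
Step 2: g^T H^(-1) g = sum_i g_i^2 / H_ii
  = (-2.8333)^2/6 + (0.5318)^2/5
  = 1.3379 + 0.0566 = 1.3945
Step 3: Objective decrease = 0.5 * g^T H^(-1) g = 0.6972


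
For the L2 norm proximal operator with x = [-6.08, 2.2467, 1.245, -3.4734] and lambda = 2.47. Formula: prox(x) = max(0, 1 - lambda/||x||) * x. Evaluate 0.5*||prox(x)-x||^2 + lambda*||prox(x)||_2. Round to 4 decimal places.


Step 1: Compute ||x||.
||x|| = 7.4585
Step 2: Compute scaling factor.
scale = max(0, 1 - 2.47/7.4585) = 0.6688
Step 3: prox(x) = [-4.0665, 1.5027, 0.8327, -2.3231]
||prox(x)|| = 4.9885
Step 4: Proximal objective.
0.5*||prox-x||^2 = 3.0505
lambda*||prox|| = 12.3216
Total = 15.3719


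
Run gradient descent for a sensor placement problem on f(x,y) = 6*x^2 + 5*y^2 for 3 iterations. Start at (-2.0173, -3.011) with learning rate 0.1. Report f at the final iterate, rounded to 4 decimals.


Gradient descent on f(x,y) = 6*x^2 + 5*y^2.
Starting point: (-2.0173, -3.011), alpha = 0.1
Step 1: grad_x = 2*6*-2.0173 = -24.2076, grad_y = 2*5*-3.011 = -30.11
  x_1 = -2.0173 - 0.1*-24.2076 = 0.4035
  y_1 = -3.011 - 0.1*-30.11 = 0.0
Step 2: grad_x = 2*6*0.4035 = 4.8415, grad_y = 2*5*0.0 = 0.0
  x_2 = 0.4035 - 0.1*4.8415 = -0.0807
  y_2 = 0.0 - 0.1*0.0 = 0.0
Step 3: grad_x = 2*6*-0.0807 = -0.9683, grad_y = 2*5*0.0 = 0.0
  x_3 = -0.0807 - 0.1*-0.9683 = 0.0161
  y_3 = 0.0 - 0.1*0.0 = 0.0
f(0.0161, 0.0) = 6*0.0161^2 + 5*0.0^2 = 0.0016


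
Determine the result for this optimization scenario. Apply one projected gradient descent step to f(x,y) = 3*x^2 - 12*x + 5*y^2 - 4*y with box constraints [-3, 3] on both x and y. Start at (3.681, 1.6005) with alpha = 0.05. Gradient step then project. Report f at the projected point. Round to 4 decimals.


Step 1: Compute gradient at (3.681, 1.6005).
grad_x = 2*3*3.681 - 12 = 10.086
grad_y = 2*5*1.6005 - 4 = 12.005
Step 2: Gradient step.
x_raw = 3.681 - 0.05*10.086 = 3.1767
y_raw = 1.6005 - 0.05*12.005 = 1.0003
Step 3: Project onto [-3, 3].
x_proj = clip(3.1767) = 3.0
y_proj = clip(1.0003) = 1.0003
Step 4: Evaluate f.
f(3.0, 1.0003) = -7.9985


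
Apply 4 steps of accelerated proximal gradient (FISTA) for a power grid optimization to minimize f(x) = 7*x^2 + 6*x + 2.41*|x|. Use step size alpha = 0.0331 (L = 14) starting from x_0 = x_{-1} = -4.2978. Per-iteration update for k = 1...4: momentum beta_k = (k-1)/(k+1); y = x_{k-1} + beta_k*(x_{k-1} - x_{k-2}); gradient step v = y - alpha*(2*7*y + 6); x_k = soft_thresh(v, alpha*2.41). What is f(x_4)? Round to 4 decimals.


FISTA on f(x) = 7*x^2 + 6*x + 2.41*|x|
L = 14, alpha = 0.0331
Iteration 1: beta = 0.0, y = -4.2978 + 0.0*(-4.2978 + 4.2978) = -4.2978
  grad(y) = -54.1692, v = y - alpha*grad = -2.5048
  prox(v) = soft_thresh(-2.5048, 0.0798) = -2.425
Iteration 2: beta = 0.3333, y = -2.425 + 0.3333*(-2.425 + 4.2978) = -1.8008
  grad(y) = -19.2108, v = y - alpha*grad = -1.1649
  prox(v) = soft_thresh(-1.1649, 0.0798) = -1.0851
Iteration 3: beta = 0.5, y = -1.0851 + 0.5*(-1.0851 + 2.425) = -0.4152
  grad(y) = 0.1876, v = y - alpha*grad = -0.4214
  prox(v) = soft_thresh(-0.4214, 0.0798) = -0.3416
Iteration 4: beta = 0.6, y = -0.3416 + 0.6*(-0.3416 + 1.0851) = 0.1045
  grad(y) = 7.463, v = y - alpha*grad = -0.1425
  prox(v) = soft_thresh(-0.1425, 0.0798) = -0.0628
f(x_4) = 7*(-0.0628)^2 + 6*(-0.0628) + 2.41*|-0.0628| = -0.1977


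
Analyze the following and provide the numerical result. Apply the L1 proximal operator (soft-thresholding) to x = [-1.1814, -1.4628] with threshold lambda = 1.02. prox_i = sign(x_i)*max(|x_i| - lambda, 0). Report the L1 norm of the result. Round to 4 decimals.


Soft-thresholding with lambda = 1.02:
prox(-1.1814) = sign(-1.1814)*max(|-1.1814| - 1.02, 0) = -0.1614
prox(-1.4628) = sign(-1.4628)*max(|-1.4628| - 1.02, 0) = -0.4428
prox(x) = [-0.1614, -0.4428]
||prox(x)||_1 = 0.1614 + 0.4428 = 0.6042


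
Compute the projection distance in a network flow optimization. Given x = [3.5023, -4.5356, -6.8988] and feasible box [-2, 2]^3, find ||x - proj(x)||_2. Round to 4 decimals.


Project each component onto [-2, 2].
clip(3.5023) = 2.0, clip(-4.5356) = -2.0, clip(-6.8988) = -2.0
Projection = [2.0, -2.0, -2.0]
Squared diffs: [2.2569, 6.4293, 23.9982]
Distance = sqrt(32.6844) = 5.717


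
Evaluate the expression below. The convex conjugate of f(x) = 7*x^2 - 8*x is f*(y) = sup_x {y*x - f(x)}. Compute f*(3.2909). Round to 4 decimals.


f*(y) = sup_x {y*x - a*x^2 - b*x} = sup_x {(y-b)*x - a*x^2}
FOC: (y - b) - 2a*x = 0 => x* = (y - b)/(2a)
x* = (3.2909 + 8)/(2*7) = 0.8065
f*(3.2909) = (y-b)^2/(4a) = (3.2909 + 8)^2/(4*7)
= 127.4844/28 = 4.553


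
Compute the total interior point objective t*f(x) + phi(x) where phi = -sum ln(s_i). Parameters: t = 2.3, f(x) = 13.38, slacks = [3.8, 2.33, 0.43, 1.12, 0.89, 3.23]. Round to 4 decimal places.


Step 1: Compute log-barrier.
ln values: [1.335, 0.8459, -0.844, 0.1133, -0.1165, 1.1725]
phi = -(1.335 + 0.8459 - 0.844 + 0.1133 - 0.1165 + 1.1725) = -2.5062
Step 2: Compute augmented objective.
t*f(x) = 2.3*13.38 = 30.774
Total = 30.774 - 2.5062 = 28.2678


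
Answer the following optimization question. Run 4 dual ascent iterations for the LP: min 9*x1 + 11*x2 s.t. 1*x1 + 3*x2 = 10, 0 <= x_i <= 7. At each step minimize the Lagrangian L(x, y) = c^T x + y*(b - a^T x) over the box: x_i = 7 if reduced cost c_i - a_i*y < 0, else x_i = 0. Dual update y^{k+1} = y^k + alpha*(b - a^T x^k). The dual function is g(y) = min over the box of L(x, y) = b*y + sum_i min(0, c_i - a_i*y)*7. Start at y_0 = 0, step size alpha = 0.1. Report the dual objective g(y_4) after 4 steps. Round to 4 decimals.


Dual ascent for LP: min 9*x1 + 11*x2, 1*x1 + 3*x2 = 10, 0 <= x_i <= 7
Step 1: y^k = 0.0, reduced costs: (9.0, 11.0)
  x^k = (0.0, 0.0), subgradient = b - a^T x = 10.0
  y^{k+1} = 0.0 + 0.1*10.0 = 1.0
Step 2: y^k = 1.0, reduced costs: (8.0, 8.0)
  x^k = (0.0, 0.0), subgradient = b - a^T x = 10.0
  y^{k+1} = 1.0 + 0.1*10.0 = 2.0
Step 3: y^k = 2.0, reduced costs: (7.0, 5.0)
  x^k = (0.0, 0.0), subgradient = b - a^T x = 10.0
  y^{k+1} = 2.0 + 0.1*10.0 = 3.0
Step 4: y^k = 3.0, reduced costs: (6.0, 2.0)
  x^k = (0.0, 0.0), subgradient = b - a^T x = 10.0
  y^{k+1} = 3.0 + 0.1*10.0 = 4.0
Dual objective at y_4 = 4.0: reduced costs (5.0, -1.0), box minimizer x = (0.0, 7.0)
g(y_4) = b*y + (c1 - a1*y)*x1 + (c2 - a2*y)*x2 = 10*4.0 + 5.0*0.0 + (-1.0)*7.0 = 40.0 + 0.0 - 7.0 = 33.0


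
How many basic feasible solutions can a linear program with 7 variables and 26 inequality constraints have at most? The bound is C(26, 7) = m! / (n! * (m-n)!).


Each vertex corresponds to some choice of n active constraints out of m, so the number of vertices is at most C(m, n) = m! / (n!(m-n)!).
m = 26, n = 7
Numerator: 26 * 25 * 24 * 23 * 22 * 21 * 20
Denominator: 7! = 5040
C(26, 7) = 657800


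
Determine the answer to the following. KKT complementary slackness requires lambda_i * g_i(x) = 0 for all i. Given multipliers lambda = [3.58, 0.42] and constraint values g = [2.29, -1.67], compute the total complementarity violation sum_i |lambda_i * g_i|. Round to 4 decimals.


KKT complementary slackness check:
lambda_1 * g_1 = 3.58 * 2.29 = 8.1982
lambda_2 * g_2 = 0.42 * -1.67 = -0.7014
Total violation = 8.1982 + 0.7014 = 8.8996


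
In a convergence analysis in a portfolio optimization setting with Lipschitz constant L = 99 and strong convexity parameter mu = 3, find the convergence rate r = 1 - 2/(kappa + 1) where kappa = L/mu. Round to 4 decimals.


Step 1: Compute the condition number.
kappa = L/mu = 99/3 = 33.0
Step 2: Compute the convergence rate.
r = 1 - 2/(kappa + 1) = 1 - 2*mu/(L + mu) = (L - mu)/(L + mu) = 96/102 = 0.9412


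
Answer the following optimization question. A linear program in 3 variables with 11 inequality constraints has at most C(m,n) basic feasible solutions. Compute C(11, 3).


Each vertex corresponds to some choice of n active constraints out of m, so the number of vertices is at most C(m, n) = m! / (n!(m-n)!).
m = 11, n = 3
Numerator: 11 * 10 * 9
Denominator: 3! = 6
C(11, 3) = 165


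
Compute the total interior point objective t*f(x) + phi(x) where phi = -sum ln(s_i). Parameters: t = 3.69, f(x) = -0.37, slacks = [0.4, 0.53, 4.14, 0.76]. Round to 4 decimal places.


Step 1: Compute log-barrier.
ln values: [-0.9163, -0.6349, 1.4207, -0.2744]
phi = -(-0.9163 - 0.6349 + 1.4207 - 0.2744) = 0.4049
Step 2: Compute augmented objective.
t*f(x) = 3.69*-0.37 = -1.3653
Total = -1.3653 + 0.4049 = -0.9604


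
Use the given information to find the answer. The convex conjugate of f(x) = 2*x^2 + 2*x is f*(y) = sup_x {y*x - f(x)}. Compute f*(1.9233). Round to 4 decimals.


f*(y) = sup_x {y*x - a*x^2 - b*x} = sup_x {(y-b)*x - a*x^2}
FOC: (y - b) - 2a*x = 0 => x* = (y - b)/(2a)
x* = (1.9233 - 2)/(2*2) = -0.0192
f*(1.9233) = (y-b)^2/(4a) = (1.9233 - 2)^2/(4*2)
= 0.0059/8 = 0.0007


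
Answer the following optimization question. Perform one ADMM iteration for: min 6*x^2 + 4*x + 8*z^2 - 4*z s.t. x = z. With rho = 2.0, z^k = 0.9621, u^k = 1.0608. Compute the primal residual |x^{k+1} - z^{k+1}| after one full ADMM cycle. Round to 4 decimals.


ADMM iteration with rho = 2.0, z^k = 0.9621, u^k = 1.0608
Step 1: x-update.
Minimize 6*x^2 + 4*x + (2.0/2)*(x - 0.9621 + 1.0608)^2
FOC: (2*6 + 2.0)*x = -4 + 2.0*(0.9621 - 1.0608)
x^{k+1} = -0.2998
Step 2: z-update.
Minimize 8*z^2 - 4*z + (2.0/2)*(-0.2998 - z + 1.0608)^2
FOC: (2*8 + 2.0)*z = 4 + 2.0*(-0.2998 + 1.0608)
z^{k+1} = 0.3068
Step 3: u-update.
u^{k+1} = 1.0608 - 0.2998 - 0.3068 = 0.4542
Step 4: Primal residual = |-0.2998 - 0.3068| = 0.6066


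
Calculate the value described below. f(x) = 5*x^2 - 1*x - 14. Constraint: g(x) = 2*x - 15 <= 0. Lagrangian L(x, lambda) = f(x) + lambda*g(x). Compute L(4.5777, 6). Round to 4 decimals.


Step 1: Evaluate f(x).
f(4.5777) = 5*4.5777^2 - 1*4.5777 - 14 = 86.199
Step 2: Evaluate g(x).
g(4.5777) = 2*4.5777 - 15 = -5.8446
Step 3: Compute Lagrangian.
L = 86.199 + 6*-5.8446 = 51.1314


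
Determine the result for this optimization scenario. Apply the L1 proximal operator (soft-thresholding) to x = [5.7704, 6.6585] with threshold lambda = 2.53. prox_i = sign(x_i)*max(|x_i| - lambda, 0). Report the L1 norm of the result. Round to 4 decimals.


Soft-thresholding with lambda = 2.53:
prox(5.7704) = sign(5.7704)*max(|5.7704| - 2.53, 0) = 3.2404
prox(6.6585) = sign(6.6585)*max(|6.6585| - 2.53, 0) = 4.1285
prox(x) = [3.2404, 4.1285]
||prox(x)||_1 = 3.2404 + 4.1285 = 7.3689


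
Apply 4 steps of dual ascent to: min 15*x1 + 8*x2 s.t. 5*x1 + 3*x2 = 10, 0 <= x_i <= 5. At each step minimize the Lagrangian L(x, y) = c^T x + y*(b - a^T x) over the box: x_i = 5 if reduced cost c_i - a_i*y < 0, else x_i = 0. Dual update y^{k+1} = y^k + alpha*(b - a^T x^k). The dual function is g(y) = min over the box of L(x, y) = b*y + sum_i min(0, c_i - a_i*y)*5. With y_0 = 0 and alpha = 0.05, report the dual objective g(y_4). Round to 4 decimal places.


Dual ascent for LP: min 15*x1 + 8*x2, 5*x1 + 3*x2 = 10, 0 <= x_i <= 5
Step 1: y^k = 0.0, reduced costs: (15.0, 8.0)
  x^k = (0.0, 0.0), subgradient = b - a^T x = 10.0
  y^{k+1} = 0.0 + 0.05*10.0 = 0.5
Step 2: y^k = 0.5, reduced costs: (12.5, 6.5)
  x^k = (0.0, 0.0), subgradient = b - a^T x = 10.0
  y^{k+1} = 0.5 + 0.05*10.0 = 1.0
Step 3: y^k = 1.0, reduced costs: (10.0, 5.0)
  x^k = (0.0, 0.0), subgradient = b - a^T x = 10.0
  y^{k+1} = 1.0 + 0.05*10.0 = 1.5
Step 4: y^k = 1.5, reduced costs: (7.5, 3.5)
  x^k = (0.0, 0.0), subgradient = b - a^T x = 10.0
  y^{k+1} = 1.5 + 0.05*10.0 = 2.0
Dual objective at y_4 = 2.0: reduced costs (5.0, 2.0), box minimizer x = (0.0, 0.0)
g(y_4) = b*y + (c1 - a1*y)*x1 + (c2 - a2*y)*x2 = 10*2.0 + 5.0*0.0 + 2.0*0.0 = 20.0 + 0.0 + 0.0 = 20.0


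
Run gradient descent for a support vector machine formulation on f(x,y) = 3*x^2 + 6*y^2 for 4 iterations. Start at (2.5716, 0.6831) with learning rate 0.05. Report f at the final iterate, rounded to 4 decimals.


Gradient descent on f(x,y) = 3*x^2 + 6*y^2.
Starting point: (2.5716, 0.6831), alpha = 0.05
Step 1: grad_x = 2*3*2.5716 = 15.4296, grad_y = 2*6*0.6831 = 8.1972
  x_1 = 2.5716 - 0.05*15.4296 = 1.8001
  y_1 = 0.6831 - 0.05*8.1972 = 0.2732
Step 2: grad_x = 2*3*1.8001 = 10.8007, grad_y = 2*6*0.2732 = 3.2789
  x_2 = 1.8001 - 0.05*10.8007 = 1.2601
  y_2 = 0.2732 - 0.05*3.2789 = 0.1093
Step 3: grad_x = 2*3*1.2601 = 7.5605, grad_y = 2*6*0.1093 = 1.3116
  x_3 = 1.2601 - 0.05*7.5605 = 0.8821
  y_3 = 0.1093 - 0.05*1.3116 = 0.0437
Step 4: grad_x = 2*3*0.8821 = 5.2924, grad_y = 2*6*0.0437 = 0.5246
  x_4 = 0.8821 - 0.05*5.2924 = 0.6174
  y_4 = 0.0437 - 0.05*0.5246 = 0.0175
f(0.6174, 0.0175) = 3*0.6174^2 + 6*0.0175^2 = 1.1455


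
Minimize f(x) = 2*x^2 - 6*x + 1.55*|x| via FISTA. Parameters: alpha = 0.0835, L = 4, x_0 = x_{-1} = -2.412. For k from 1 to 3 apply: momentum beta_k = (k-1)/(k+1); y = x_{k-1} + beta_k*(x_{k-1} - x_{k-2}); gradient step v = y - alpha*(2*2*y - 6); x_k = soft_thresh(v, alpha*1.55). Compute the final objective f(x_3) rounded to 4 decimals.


FISTA on f(x) = 2*x^2 - 6*x + 1.55*|x|
L = 4, alpha = 0.0835
Iteration 1: beta = 0.0, y = -2.412 + 0.0*(-2.412 + 2.412) = -2.412
  grad(y) = -15.648, v = y - alpha*grad = -1.1054
  prox(v) = soft_thresh(-1.1054, 0.1294) = -0.976
Iteration 2: beta = 0.3333, y = -0.976 + 0.3333*(-0.976 + 2.412) = -0.4973
  grad(y) = -7.9892, v = y - alpha*grad = 0.1698
  prox(v) = soft_thresh(0.1698, 0.1294) = 0.0404
Iteration 3: beta = 0.5, y = 0.0404 + 0.5*(0.0404 + 0.976) = 0.5486
  grad(y) = -3.8058, v = y - alpha*grad = 0.8663
  prox(v) = soft_thresh(0.8663, 0.1294) = 0.7369
f(x_3) = 2*0.7369^2 - 6*0.7369 + 1.55*|0.7369| = -2.1932


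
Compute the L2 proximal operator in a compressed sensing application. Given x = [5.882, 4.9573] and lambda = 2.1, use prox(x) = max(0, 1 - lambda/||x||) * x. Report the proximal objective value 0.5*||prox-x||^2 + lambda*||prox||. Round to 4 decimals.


Step 1: Compute ||x||.
||x|| = 7.6924
Step 2: Compute scaling factor.
scale = max(0, 1 - 2.1/7.6924) = 0.727
Step 3: prox(x) = [4.2762, 3.604]
||prox(x)|| = 5.5924
Step 4: Proximal objective.
0.5*||prox-x||^2 = 2.205
lambda*||prox|| = 11.744
Total = 13.949


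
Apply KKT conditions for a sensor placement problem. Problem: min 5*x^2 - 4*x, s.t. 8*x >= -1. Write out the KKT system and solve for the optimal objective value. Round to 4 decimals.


Step 1: Try lambda = 0 (constraint inactive).
Stationarity: 2*5*x - 4 = 0
x* = 4/(2*5) = 0.4
Check constraint: 8*0.4 = 3.2 >= -1 -- satisfied.
Step 2: Compute optimal value.
f(x*) = 5*0.4^2 - 4*0.4 = -0.8


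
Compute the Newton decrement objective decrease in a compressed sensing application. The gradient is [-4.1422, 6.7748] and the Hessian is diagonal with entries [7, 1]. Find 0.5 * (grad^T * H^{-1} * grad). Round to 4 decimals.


Step 1: H is diagonal, so H^(-1) * g = [-0.5917, 6.7748].
Step 2: g^T H^(-1) g = sum_i g_i^2 / H_ii
  = (-4.1422)^2/7 + (6.7748)^2/1
  = 2.4511 + 45.8979 = 48.349
Step 3: Objective decrease = 0.5 * g^T H^(-1) g = 24.1745


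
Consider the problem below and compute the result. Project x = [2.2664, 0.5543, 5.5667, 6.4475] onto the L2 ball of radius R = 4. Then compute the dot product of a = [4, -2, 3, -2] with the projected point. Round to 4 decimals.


Step 1: Compute ||x|| (intermediates to 6 decimals).
||x|| = sqrt(2.2664^2 + 0.5543^2 + 5.5667^2 + 6.4475^2) = 8.831887
Step 2: Project.
Since ||x|| > R, scale = R/||x|| = 4/8.831887 = 0.452904, proj(x) = scale * x
proj(x) = [1.026462, 0.251045, 2.521181, 2.920099]
Step 3: Dot product.
a^T * proj(x) = 4*1.026462 - 2*0.251045 + 3*2.521181 - 2*2.920099 = 5.3271


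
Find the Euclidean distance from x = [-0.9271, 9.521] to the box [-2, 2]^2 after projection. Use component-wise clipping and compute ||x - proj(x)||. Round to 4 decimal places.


Project each component onto [-2, 2].
clip(-0.9271) = -0.9271, clip(9.521) = 2.0
Projection = [-0.9271, 2.0]
Squared diffs: [0.0, 56.5654]
Distance = sqrt(56.5654) = 7.521
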